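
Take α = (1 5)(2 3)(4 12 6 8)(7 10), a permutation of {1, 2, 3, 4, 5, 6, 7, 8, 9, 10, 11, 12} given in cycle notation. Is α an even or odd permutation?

even

The cycle lengths are 4, 2, 2, 2, 1, 1.
A cycle is odd iff its length is even; α has 4 even-length cycles, so sgn(α) = (−1)^4 and α is even.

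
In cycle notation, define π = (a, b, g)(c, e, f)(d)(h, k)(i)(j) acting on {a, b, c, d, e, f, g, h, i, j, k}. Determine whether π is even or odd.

odd

The cycle lengths are 3, 3, 2, 1, 1, 1.
A cycle of length ℓ contributes ℓ−1 transpositions, so π is a product of 2 + 2 + 1 = 5 transpositions — odd.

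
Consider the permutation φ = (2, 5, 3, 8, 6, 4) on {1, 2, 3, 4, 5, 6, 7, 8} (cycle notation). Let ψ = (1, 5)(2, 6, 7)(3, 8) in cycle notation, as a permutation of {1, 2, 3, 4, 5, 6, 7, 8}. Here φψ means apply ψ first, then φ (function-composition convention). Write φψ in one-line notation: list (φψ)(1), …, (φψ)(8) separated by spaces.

For each element, apply ψ then φ: 1 → 5 → 3; 2 → 6 → 4; 3 → 8 → 6; 4 → 4 → 2; 5 → 1 → 1; 6 → 7 → 7; 7 → 2 → 5; 8 → 3 → 8.
Collecting the images, φψ = [3 4 6 2 1 7 5 8].

3 4 6 2 1 7 5 8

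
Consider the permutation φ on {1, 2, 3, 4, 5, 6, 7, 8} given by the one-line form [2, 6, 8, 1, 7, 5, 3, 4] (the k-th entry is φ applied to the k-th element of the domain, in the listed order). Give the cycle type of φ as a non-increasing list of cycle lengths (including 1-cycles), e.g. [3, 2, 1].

[8]

The disjoint cycles are (1 2 6 5 7 3 8 4), with lengths 8 in non-increasing order.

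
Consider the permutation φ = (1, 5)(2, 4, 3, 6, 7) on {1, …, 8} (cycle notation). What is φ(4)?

Within (2, 4, 3, 6, 7), 4 ↦ 3.

3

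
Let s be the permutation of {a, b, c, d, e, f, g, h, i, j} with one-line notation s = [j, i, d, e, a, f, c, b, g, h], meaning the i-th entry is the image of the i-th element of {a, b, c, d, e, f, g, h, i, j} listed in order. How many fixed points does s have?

1

The fixed points (elements with s(x) = x) are {f}, so there is 1.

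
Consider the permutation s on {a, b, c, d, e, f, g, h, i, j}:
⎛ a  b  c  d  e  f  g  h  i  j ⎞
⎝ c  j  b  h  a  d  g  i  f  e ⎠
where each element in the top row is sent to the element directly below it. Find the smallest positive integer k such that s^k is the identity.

20

Writing s as disjoint cycles, the cycle lengths are 5, 4, 1.
Since disjoint cycles commute, ord(s) = lcm(5, 4) = 20.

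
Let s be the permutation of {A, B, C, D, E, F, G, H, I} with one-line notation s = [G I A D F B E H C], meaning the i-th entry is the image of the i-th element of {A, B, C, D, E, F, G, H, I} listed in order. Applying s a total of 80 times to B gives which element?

Tracing B → I → … returns to B after 7 steps, so B lies in a 7-cycle (A, G, E, F, B, I, C).
On a 7-cycle, s^7 is the identity, so s^80 = s^3 there (80 ≡ 3 mod 7).
Stepping 3 places around the cycle: B → I → C → A.

A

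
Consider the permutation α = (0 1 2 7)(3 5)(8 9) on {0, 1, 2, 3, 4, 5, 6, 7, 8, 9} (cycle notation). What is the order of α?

4

The cycle type of α is (4, 2, 2, 1, 1).
The order of α is the least common multiple of its cycle lengths: lcm(4, 2, 2) = 4.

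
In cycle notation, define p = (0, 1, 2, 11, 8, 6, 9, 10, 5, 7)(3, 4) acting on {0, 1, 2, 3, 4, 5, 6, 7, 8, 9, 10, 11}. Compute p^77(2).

2 lies in the 10-cycle (0, 1, 2, 11, 8, 6, 9, 10, 5, 7).
On a 10-cycle, p^10 is the identity, so p^77 = p^7 there (77 ≡ 7 mod 10).
Stepping 7 places around the cycle: 2 → 11 → 8 → 6 → 9 → 10 → 5 → 7.

7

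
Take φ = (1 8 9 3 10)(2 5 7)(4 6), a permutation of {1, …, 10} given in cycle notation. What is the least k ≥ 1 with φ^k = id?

The cycle type of φ is (5, 3, 2).
The order is lcm(5, 3, 2) = 30.

30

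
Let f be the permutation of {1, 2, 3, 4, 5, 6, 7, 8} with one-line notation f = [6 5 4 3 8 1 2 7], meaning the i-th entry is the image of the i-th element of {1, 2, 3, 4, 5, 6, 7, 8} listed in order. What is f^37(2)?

5

Tracing 2 → 5 → … returns to 2 after 4 steps, so 2 lies in a 4-cycle (2 5 8 7).
On a 4-cycle, f^4 is the identity, so f^37 = f^1 there (37 ≡ 1 mod 4).
Advancing 1 step from 2: 2 → 5.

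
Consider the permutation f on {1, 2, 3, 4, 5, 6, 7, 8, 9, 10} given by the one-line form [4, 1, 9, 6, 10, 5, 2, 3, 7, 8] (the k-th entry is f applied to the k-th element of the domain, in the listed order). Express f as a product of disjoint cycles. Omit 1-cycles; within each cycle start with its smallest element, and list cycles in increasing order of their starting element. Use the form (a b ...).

(1 4 6 5 10 8 3 9 7 2)

Iterating f from 1 gives 1 → 4 → 6 → 5 → 10 → 8 → 3 → 9 → 7 → 2 → 1; that is the 10-cycle (1 4 6 5 10 8 3 9 7 2).
Repeating from the next unused element and collecting all non-trivial cycles gives (1 4 6 5 10 8 3 9 7 2).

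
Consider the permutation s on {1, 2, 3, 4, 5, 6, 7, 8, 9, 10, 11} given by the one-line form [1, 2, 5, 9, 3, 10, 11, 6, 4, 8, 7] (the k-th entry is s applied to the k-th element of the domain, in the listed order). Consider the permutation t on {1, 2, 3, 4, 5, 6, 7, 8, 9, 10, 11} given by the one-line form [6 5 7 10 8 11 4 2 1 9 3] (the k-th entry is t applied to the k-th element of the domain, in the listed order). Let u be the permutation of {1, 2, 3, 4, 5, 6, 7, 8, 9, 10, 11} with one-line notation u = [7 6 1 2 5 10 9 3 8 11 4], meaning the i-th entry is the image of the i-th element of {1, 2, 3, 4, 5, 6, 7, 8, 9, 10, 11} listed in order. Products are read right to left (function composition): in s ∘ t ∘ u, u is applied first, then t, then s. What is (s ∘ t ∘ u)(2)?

7

Apply the permutations in order: u(2) = 6, then t(6) = 11, then s(11) = 7. So (s ∘ t ∘ u)(2) = 7.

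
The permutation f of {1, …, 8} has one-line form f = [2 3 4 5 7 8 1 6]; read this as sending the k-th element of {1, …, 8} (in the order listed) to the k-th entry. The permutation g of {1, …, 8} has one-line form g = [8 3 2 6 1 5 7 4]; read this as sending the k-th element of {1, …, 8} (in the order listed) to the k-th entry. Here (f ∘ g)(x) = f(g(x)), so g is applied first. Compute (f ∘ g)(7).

1

(f ∘ g)(7) = f(g(7)). g(7) = 7, then f(7) = 1. So (f ∘ g)(7) = 1.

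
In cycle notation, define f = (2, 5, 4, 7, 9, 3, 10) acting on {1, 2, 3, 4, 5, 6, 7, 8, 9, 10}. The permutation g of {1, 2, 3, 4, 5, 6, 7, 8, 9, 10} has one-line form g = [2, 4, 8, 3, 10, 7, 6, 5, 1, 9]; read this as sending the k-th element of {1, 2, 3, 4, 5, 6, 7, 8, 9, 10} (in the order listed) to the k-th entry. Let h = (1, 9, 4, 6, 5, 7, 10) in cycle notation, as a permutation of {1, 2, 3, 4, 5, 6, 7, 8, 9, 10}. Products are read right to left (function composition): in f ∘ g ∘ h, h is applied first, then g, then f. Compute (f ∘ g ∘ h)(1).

1

(f ∘ g ∘ h)(1) = f(g(h(1))). h(1) = 9, then g(9) = 1, then f(1) = 1, so the result is 1.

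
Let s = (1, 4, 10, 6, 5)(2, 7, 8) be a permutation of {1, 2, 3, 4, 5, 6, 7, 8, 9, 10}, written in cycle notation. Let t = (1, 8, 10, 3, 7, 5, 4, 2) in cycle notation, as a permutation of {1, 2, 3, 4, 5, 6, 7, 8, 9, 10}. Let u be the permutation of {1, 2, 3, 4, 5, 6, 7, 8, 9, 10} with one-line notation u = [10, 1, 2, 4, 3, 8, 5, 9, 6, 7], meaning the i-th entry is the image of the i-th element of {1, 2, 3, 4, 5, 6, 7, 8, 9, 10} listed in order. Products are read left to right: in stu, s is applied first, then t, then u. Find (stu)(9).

6

Apply the permutations in order: s(9) = 9, then t(9) = 9, then u(9) = 6. So (stu)(9) = 6.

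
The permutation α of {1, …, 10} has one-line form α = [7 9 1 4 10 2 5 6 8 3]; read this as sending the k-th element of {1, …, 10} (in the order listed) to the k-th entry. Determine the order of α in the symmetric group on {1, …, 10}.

Writing α as disjoint cycles, the cycle lengths are 5, 4, 1.
The order is lcm(5, 4) = 20.

20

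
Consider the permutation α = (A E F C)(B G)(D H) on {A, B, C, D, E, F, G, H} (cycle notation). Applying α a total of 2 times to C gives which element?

E

C lies in the 4-cycle (A E F C).
Stepping 2 places around the cycle: C → A → E.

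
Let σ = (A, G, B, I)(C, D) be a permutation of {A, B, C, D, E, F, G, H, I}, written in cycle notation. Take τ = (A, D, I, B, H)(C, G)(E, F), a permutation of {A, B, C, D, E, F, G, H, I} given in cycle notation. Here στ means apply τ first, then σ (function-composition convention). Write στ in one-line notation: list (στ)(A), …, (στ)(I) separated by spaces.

For each element, apply τ then σ: A → D → C; B → H → H; C → G → B; D → I → A; E → F → F; F → E → E; G → C → D; H → A → G; I → B → I.
Collecting the images, στ = [C H B A F E D G I].

C H B A F E D G I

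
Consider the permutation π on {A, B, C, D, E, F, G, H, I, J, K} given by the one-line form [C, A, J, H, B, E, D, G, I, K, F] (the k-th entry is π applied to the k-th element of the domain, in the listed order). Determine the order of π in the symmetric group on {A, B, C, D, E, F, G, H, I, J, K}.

The disjoint-cycle form of π has cycle lengths 7, 3, 1.
The order is lcm(7, 3) = 21.

21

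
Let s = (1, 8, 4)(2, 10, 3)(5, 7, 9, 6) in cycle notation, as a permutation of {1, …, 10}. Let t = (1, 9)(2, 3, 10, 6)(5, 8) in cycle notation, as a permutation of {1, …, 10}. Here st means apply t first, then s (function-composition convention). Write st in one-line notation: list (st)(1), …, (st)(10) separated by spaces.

Chase each element through t then s: 1 → 9 → 6; 2 → 3 → 2; 3 → 10 → 3; 4 → 4 → 1; 5 → 8 → 4; 6 → 2 → 10; 7 → 7 → 9; 8 → 5 → 7; 9 → 1 → 8; 10 → 6 → 5.
So st in one-line form is 6 2 3 1 4 10 9 7 8 5.

6 2 3 1 4 10 9 7 8 5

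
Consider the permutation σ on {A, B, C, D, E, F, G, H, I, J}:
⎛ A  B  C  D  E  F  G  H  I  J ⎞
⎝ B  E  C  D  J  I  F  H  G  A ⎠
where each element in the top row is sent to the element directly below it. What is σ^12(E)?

Tracing E → J → … returns to E after 4 steps, so E lies in a 4-cycle (A B E J).
Powers repeat with period 4 on this cycle, and 12 mod 4 = 0, so σ^12(E) = σ^0(E).
So σ^12(E) = E.

E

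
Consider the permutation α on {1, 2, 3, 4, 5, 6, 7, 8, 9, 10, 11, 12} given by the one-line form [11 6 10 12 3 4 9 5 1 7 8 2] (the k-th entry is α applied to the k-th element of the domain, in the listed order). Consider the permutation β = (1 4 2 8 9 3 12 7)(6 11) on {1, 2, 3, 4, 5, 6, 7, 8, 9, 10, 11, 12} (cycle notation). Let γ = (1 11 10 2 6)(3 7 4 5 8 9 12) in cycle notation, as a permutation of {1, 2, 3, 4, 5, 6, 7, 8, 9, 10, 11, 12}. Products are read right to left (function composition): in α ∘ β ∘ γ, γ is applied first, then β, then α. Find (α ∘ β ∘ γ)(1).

(α ∘ β ∘ γ)(1) = α(β(γ(1))). γ(1) = 11, then β(11) = 6, then α(6) = 4, so the result is 4.

4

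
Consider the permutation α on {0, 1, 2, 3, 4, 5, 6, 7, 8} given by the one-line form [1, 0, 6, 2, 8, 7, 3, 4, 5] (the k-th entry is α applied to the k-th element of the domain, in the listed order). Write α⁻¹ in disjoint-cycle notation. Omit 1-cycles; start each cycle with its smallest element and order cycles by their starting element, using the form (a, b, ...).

The cycle decomposition of α is (0, 1)(2, 6, 3)(4, 8, 5, 7).
The inverse reverses every cycle; in canonical form, α⁻¹ = (0, 1)(2, 3, 6)(4, 7, 5, 8).

(0, 1)(2, 3, 6)(4, 7, 5, 8)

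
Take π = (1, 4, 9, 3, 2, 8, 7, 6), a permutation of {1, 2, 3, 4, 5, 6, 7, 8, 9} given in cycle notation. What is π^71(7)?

8

7 lies in the 8-cycle (1, 4, 9, 3, 2, 8, 7, 6).
Powers repeat with period 8 on this cycle, and 71 mod 8 = 7, so π^71(7) = π^7(7).
Advancing 7 steps from 7: 7 → 6 → 1 → 4 → 9 → 3 → 2 → 8.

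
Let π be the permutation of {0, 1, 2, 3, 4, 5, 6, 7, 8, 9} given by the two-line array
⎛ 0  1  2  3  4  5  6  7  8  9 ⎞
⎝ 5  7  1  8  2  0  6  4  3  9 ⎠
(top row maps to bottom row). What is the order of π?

The disjoint-cycle form of π has cycle lengths 4, 2, 2, 1, 1.
The order of π is the least common multiple of its cycle lengths: lcm(4, 2, 2) = 4.

4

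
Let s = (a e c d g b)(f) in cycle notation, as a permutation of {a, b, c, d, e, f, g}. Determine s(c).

d

In the cycle (a e c d g b), c is followed by d, so s(c) = d.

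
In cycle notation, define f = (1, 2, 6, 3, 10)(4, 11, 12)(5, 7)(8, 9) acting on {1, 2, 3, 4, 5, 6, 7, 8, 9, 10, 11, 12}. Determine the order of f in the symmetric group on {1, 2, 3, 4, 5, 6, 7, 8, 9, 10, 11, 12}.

The disjoint cycles have lengths 5, 3, 2, 2.
Since disjoint cycles commute, ord(f) = lcm(5, 3, 2, 2) = 30.

30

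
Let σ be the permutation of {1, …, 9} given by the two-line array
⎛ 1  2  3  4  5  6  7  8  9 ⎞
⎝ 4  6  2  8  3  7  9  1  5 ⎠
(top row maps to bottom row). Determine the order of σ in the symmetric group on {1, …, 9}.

6

Writing σ as disjoint cycles, the cycle lengths are 6, 3.
The order is lcm(6, 3) = 6.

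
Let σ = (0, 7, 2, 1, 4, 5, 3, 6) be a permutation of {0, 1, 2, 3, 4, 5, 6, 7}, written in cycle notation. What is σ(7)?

7 appears in (0, 7, 2, 1, 4, 5, 3, 6); the next entry (wrapping around) is 2.

2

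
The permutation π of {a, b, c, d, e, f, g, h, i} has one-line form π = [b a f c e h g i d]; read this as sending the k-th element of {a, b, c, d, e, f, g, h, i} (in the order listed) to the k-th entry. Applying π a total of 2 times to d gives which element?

f

Tracing d → c → … returns to d after 5 steps, so d lies in a 5-cycle (c f h i d).
Advancing 2 steps from d: d → c → f.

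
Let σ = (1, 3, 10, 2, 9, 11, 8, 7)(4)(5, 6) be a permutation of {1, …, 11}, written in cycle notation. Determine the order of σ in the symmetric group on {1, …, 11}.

The disjoint cycles have lengths 8, 2, 1.
The order is lcm(8, 2) = 8.

8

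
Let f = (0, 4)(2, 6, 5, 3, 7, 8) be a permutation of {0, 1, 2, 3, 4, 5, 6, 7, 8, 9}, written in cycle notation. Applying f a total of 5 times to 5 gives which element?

5 lies in the 6-cycle (2, 6, 5, 3, 7, 8).
Advancing 5 steps from 5: 5 → 3 → 7 → 8 → 2 → 6.

6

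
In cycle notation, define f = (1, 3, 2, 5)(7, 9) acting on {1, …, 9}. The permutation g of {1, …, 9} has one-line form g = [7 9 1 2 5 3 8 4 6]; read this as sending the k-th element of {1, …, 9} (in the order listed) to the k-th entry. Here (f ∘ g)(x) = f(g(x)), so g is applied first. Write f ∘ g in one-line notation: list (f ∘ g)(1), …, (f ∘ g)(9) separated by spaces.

For each element, apply g then f: 1 → 7 → 9; 2 → 9 → 7; 3 → 1 → 3; 4 → 2 → 5; 5 → 5 → 1; 6 → 3 → 2; 7 → 8 → 8; 8 → 4 → 4; 9 → 6 → 6.
So f ∘ g in one-line form is 9 7 3 5 1 2 8 4 6.

9 7 3 5 1 2 8 4 6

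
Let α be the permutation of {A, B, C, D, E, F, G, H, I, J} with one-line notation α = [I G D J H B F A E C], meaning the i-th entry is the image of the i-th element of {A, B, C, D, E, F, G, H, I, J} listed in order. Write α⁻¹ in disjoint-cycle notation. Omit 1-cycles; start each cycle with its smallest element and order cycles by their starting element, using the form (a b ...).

(A H E I)(B F G)(C J D)

The cycle decomposition of α is (A I E H)(B G F)(C D J).
The inverse reverses every cycle; in canonical form, α⁻¹ = (A H E I)(B F G)(C J D).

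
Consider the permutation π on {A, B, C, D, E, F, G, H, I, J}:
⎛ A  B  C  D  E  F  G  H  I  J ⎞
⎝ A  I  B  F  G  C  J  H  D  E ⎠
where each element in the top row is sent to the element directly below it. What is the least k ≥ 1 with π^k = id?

The disjoint-cycle form of π has cycle lengths 5, 3, 1, 1.
The order of π is the least common multiple of its cycle lengths: lcm(5, 3) = 15.

15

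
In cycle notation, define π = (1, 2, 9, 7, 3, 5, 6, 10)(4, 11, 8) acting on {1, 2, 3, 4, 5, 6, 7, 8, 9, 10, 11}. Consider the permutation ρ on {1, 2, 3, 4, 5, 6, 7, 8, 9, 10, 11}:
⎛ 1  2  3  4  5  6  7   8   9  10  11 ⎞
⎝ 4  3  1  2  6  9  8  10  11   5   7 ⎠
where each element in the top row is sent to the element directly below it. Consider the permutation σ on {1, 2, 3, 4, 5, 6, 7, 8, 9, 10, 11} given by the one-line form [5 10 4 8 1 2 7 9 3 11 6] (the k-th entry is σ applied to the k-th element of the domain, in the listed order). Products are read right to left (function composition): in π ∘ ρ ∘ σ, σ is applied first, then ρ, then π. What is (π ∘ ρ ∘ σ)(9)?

2

(π ∘ ρ ∘ σ)(9) = π(ρ(σ(9))). σ(9) = 3, then ρ(3) = 1, then π(1) = 2, so the result is 2.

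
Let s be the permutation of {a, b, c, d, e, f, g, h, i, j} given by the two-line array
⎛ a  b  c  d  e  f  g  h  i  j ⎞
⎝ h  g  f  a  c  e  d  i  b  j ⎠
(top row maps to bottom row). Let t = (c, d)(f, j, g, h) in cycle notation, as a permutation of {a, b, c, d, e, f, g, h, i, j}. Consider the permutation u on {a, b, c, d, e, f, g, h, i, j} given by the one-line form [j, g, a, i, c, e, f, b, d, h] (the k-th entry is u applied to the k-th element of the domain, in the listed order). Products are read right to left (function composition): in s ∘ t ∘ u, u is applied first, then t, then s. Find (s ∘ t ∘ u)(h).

(s ∘ t ∘ u)(h) = s(t(u(h))). u(h) = b, then t(b) = b, then s(b) = g, so the result is g.

g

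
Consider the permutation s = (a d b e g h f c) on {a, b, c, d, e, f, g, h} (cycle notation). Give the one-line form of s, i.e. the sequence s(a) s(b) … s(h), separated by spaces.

Each element maps to the next entry in its cycle (wrapping to the front): a↦d, b↦e, c↦a, d↦b, e↦g, f↦c, g↦h, h↦f.
Listing these in domain order gives d e a b g c h f.

d e a b g c h f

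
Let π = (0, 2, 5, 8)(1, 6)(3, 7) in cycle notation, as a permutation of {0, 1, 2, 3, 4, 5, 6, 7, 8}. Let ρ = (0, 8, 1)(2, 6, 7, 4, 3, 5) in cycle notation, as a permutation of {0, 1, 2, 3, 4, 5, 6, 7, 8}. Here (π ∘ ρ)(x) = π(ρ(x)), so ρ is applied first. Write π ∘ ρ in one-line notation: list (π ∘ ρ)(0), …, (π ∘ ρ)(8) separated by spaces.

0 2 1 8 7 5 3 4 6

Chase each element through ρ then π: 0 → 8 → 0; 1 → 0 → 2; 2 → 6 → 1; 3 → 5 → 8; 4 → 3 → 7; 5 → 2 → 5; 6 → 7 → 3; 7 → 4 → 4; 8 → 1 → 6.
Collecting the images, π ∘ ρ = [0 2 1 8 7 5 3 4 6].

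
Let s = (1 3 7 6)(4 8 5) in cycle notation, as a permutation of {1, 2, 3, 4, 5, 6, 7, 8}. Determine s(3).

Within (1 3 7 6), 3 ↦ 7.

7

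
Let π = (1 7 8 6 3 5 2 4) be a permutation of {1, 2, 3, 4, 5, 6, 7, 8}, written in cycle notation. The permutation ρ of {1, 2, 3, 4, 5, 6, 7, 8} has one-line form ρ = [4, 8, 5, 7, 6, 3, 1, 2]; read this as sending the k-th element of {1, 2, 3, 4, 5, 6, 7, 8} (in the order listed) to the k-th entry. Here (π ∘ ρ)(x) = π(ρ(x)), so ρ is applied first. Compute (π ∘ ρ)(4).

8

ρ(4) = 7, then π(7) = 8; composing gives (π ∘ ρ)(4) = 8.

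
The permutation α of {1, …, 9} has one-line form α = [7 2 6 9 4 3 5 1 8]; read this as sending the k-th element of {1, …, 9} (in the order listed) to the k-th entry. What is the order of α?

6

Writing α as disjoint cycles, the cycle lengths are 6, 2, 1.
Since disjoint cycles commute, ord(α) = lcm(6, 2) = 6.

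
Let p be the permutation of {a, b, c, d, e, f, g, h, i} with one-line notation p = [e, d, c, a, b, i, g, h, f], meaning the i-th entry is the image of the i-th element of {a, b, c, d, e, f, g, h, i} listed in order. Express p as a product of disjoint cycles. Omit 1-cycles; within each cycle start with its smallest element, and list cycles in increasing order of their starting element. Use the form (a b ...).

(a e b d)(f i)

Iterating p from a gives a → e → b → d → a; that is the 4-cycle (a e b d).
Continuing from each remaining unvisited element yields (a e b d)(f i).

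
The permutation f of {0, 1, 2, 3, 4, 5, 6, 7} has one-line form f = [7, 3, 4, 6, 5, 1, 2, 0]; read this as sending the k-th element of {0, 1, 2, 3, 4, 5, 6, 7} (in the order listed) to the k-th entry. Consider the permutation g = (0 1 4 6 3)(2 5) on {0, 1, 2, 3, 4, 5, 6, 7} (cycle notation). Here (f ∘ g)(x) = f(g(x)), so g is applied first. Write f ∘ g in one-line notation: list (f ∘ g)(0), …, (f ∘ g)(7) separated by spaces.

3 5 1 7 2 4 6 0

For each element, apply g then f: 0 → 1 → 3; 1 → 4 → 5; 2 → 5 → 1; 3 → 0 → 7; 4 → 6 → 2; 5 → 2 → 4; 6 → 3 → 6; 7 → 7 → 0.
So f ∘ g in one-line form is 3 5 1 7 2 4 6 0.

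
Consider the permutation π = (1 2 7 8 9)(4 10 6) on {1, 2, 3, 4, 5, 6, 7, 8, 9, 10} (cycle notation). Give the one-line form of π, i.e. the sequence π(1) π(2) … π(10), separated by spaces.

2 7 3 10 5 4 8 9 1 6

Each element maps to the next entry in its cycle (wrapping to the front): 1↦2, 2↦7, 3↦3, 4↦10, 5↦5, 6↦4, 7↦8, 8↦9, 9↦1, 10↦6.
So the one-line form is 2 7 3 10 5 4 8 9 1 6.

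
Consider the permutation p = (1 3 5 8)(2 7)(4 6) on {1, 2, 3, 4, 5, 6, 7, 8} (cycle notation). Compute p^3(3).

1

3 lies in the 4-cycle (1 3 5 8).
Stepping 3 places around the cycle: 3 → 5 → 8 → 1.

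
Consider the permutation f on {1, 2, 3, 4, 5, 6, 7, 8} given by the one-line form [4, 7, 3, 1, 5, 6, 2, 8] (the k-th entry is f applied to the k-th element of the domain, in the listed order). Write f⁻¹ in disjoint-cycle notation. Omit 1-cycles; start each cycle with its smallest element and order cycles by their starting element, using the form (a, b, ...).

The cycle decomposition of f is (1, 4)(2, 7).
Reversing each cycle (and rotating so the smallest element leads) gives f⁻¹ = (1, 4)(2, 7).

(1, 4)(2, 7)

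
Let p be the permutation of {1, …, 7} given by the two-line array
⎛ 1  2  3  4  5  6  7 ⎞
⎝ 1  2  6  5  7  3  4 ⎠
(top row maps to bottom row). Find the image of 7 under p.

4

The entry below 7 in the array is 4, so p(7) = 4.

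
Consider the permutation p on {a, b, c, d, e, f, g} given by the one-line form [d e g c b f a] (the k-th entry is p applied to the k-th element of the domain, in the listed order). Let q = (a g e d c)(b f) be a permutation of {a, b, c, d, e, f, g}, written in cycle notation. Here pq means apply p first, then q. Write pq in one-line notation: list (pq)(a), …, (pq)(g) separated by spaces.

Chase each element through p then q: a → d → c; b → e → d; c → g → e; d → c → a; e → b → f; f → f → b; g → a → g.
So pq in one-line form is c d e a f b g.

c d e a f b g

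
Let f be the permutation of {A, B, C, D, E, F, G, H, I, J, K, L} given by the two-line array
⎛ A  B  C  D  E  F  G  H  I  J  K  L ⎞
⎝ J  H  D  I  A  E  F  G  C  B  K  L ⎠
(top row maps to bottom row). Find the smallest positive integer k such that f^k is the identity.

Writing f as disjoint cycles, the cycle lengths are 7, 3, 1, 1.
The order of f is the least common multiple of its cycle lengths: lcm(7, 3) = 21.

21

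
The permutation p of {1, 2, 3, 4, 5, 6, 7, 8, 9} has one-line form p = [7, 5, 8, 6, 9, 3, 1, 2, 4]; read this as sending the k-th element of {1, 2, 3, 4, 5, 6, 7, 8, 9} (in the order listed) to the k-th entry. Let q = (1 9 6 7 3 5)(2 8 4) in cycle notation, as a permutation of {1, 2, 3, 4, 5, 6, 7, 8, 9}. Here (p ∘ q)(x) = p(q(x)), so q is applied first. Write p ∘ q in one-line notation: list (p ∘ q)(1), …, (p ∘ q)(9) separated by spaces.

4 2 9 5 7 1 8 6 3

For each element, apply q then p: 1 → 9 → 4; 2 → 8 → 2; 3 → 5 → 9; 4 → 2 → 5; 5 → 1 → 7; 6 → 7 → 1; 7 → 3 → 8; 8 → 4 → 6; 9 → 6 → 3.
Collecting the images, p ∘ q = [4 2 9 5 7 1 8 6 3].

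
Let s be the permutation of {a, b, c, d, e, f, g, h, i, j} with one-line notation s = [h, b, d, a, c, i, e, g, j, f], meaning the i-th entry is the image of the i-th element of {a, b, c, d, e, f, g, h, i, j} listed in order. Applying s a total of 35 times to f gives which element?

j

Tracing f → i → … returns to f after 3 steps, so f lies in a 3-cycle (f i j).
Since the cycle has length 3, s^35 acts on it the same as s^2 (35 mod 3 = 2).
Advancing 2 steps from f: f → i → j.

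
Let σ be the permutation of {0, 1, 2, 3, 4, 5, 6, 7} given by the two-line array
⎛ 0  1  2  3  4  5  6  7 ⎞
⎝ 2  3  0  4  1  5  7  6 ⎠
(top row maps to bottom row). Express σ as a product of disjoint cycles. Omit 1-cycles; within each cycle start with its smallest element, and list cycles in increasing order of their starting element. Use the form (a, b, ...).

(0, 2)(1, 3, 4)(6, 7)

Start at 0 and follow images: 0 → 2 → 0, giving the cycle (0, 2).
Continuing from each remaining unvisited element yields (0, 2)(1, 3, 4)(6, 7).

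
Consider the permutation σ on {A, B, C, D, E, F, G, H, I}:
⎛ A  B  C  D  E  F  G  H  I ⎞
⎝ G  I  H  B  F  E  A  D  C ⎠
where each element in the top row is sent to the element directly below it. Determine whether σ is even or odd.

In disjoint-cycle form the cycle lengths are 5, 2, 2.
A cycle of length ℓ contributes ℓ−1 transpositions, so σ is a product of 4 + 1 + 1 = 6 transpositions — even.

even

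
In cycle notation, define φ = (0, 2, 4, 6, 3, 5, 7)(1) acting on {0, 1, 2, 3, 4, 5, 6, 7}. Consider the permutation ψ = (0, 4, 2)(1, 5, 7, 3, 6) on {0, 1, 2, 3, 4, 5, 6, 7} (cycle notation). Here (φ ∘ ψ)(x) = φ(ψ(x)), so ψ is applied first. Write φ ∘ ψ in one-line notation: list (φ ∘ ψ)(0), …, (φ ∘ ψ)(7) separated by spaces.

For each element, apply ψ then φ: 0 → 4 → 6; 1 → 5 → 7; 2 → 0 → 2; 3 → 6 → 3; 4 → 2 → 4; 5 → 7 → 0; 6 → 1 → 1; 7 → 3 → 5.
Collecting the images, φ ∘ ψ = [6 7 2 3 4 0 1 5].

6 7 2 3 4 0 1 5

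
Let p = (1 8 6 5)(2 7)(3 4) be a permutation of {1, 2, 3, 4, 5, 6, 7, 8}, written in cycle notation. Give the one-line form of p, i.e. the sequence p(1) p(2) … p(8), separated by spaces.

Image by image: 1↦8, 2↦7, 3↦4, 4↦3, 5↦1, 6↦5, 7↦2, 8↦6.
So the one-line form is 8 7 4 3 1 5 2 6.

8 7 4 3 1 5 2 6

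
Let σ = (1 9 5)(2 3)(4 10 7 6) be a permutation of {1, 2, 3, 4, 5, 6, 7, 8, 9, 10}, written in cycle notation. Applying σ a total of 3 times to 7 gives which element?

7 lies in the 4-cycle (4 10 7 6).
Advancing 3 steps from 7: 7 → 6 → 4 → 10.

10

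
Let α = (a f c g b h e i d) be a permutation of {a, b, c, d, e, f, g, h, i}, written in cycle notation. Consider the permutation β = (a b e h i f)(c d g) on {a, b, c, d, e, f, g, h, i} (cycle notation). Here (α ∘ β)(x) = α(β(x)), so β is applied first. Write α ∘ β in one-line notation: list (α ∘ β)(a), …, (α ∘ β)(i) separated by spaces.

(α ∘ β)(x) = α(β(x)). Computing each image: α(β(a)) = α(b) = h, α(β(b)) = α(e) = i, α(β(c)) = α(d) = a, α(β(d)) = α(g) = b, α(β(e)) = α(h) = e, α(β(f)) = α(a) = f, α(β(g)) = α(c) = g, α(β(h)) = α(i) = d, α(β(i)) = α(f) = c.
Hence α ∘ β = [h i a b e f g d c].

h i a b e f g d c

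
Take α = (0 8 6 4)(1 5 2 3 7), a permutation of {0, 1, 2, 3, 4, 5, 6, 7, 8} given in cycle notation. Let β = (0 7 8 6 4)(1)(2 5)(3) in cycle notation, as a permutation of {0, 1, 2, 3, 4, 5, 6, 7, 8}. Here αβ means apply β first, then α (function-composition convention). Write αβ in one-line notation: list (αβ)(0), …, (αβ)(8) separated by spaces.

1 5 2 7 8 3 0 6 4

For each element, apply β then α: 0 → 7 → 1; 1 → 1 → 5; 2 → 5 → 2; 3 → 3 → 7; 4 → 0 → 8; 5 → 2 → 3; 6 → 4 → 0; 7 → 8 → 6; 8 → 6 → 4.
Collecting the images, αβ = [1 5 2 7 8 3 0 6 4].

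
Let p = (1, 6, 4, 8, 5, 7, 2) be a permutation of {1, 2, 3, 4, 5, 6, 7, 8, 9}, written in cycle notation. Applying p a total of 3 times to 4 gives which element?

4 lies in the 7-cycle (1, 6, 4, 8, 5, 7, 2).
Stepping 3 places around the cycle: 4 → 8 → 5 → 7.

7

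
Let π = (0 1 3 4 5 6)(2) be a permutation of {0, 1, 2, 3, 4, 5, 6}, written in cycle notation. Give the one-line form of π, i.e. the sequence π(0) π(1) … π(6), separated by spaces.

Image by image: 0→1, 1→3, 2→2, 3→4, 4→5, 5→6, 6→0.
Listing these in domain order gives 1 3 2 4 5 6 0.

1 3 2 4 5 6 0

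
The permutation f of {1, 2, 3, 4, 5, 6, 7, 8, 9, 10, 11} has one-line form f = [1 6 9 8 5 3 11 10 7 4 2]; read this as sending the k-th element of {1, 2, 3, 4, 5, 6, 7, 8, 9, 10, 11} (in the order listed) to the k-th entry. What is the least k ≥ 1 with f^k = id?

Writing f as disjoint cycles, the cycle lengths are 6, 3, 1, 1.
Since disjoint cycles commute, ord(f) = lcm(6, 3) = 6.

6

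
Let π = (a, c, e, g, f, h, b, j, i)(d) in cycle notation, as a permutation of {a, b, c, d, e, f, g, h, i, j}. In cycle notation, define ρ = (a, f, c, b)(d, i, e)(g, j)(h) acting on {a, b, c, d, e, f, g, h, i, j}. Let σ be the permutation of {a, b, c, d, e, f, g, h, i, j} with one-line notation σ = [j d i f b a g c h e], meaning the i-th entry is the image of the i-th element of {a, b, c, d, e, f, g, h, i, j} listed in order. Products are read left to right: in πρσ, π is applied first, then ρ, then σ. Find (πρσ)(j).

b

Chase j: π(j) = i; ρ(i) = e; σ(e) = b. Hence (πρσ)(j) = b.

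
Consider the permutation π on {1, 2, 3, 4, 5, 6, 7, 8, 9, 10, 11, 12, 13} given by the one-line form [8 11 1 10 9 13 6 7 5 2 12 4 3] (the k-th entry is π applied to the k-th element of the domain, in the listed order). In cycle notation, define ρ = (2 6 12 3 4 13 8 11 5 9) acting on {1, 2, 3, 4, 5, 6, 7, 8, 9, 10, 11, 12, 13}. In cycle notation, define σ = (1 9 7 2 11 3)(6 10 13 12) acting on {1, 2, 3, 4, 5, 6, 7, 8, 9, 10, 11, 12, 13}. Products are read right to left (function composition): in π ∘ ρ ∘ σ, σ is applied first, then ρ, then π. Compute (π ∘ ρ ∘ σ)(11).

(π ∘ ρ ∘ σ)(11) = π(ρ(σ(11))). σ(11) = 3, then ρ(3) = 4, then π(4) = 10, so the result is 10.

10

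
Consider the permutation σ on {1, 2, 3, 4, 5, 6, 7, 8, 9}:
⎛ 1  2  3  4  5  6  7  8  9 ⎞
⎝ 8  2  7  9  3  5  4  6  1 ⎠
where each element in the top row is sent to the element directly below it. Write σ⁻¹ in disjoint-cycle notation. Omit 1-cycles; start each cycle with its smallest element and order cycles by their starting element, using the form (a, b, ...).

(1, 9, 4, 7, 3, 5, 6, 8)

The cycle decomposition of σ is (1, 8, 6, 5, 3, 7, 4, 9).
The inverse reverses every cycle; in canonical form, σ⁻¹ = (1, 9, 4, 7, 3, 5, 6, 8).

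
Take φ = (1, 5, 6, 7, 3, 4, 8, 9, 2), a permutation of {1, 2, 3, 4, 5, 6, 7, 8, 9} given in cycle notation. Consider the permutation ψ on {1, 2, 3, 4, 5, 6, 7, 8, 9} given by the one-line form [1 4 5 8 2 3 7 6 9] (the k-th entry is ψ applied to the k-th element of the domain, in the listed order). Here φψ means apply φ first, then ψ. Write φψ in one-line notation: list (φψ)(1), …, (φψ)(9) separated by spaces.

2 1 8 6 3 7 5 9 4

Chase each element through φ then ψ: 1 → 5 → 2; 2 → 1 → 1; 3 → 4 → 8; 4 → 8 → 6; 5 → 6 → 3; 6 → 7 → 7; 7 → 3 → 5; 8 → 9 → 9; 9 → 2 → 4.
So φψ in one-line form is 2 1 8 6 3 7 5 9 4.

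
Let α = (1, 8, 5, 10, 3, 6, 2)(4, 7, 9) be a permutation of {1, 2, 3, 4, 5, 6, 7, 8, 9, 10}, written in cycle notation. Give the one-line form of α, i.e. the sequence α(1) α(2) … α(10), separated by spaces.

Image by image: 1→8, 2→1, 3→6, 4→7, 5→10, 6→2, 7→9, 8→5, 9→4, 10→3.
So the one-line form is 8 1 6 7 10 2 9 5 4 3.

8 1 6 7 10 2 9 5 4 3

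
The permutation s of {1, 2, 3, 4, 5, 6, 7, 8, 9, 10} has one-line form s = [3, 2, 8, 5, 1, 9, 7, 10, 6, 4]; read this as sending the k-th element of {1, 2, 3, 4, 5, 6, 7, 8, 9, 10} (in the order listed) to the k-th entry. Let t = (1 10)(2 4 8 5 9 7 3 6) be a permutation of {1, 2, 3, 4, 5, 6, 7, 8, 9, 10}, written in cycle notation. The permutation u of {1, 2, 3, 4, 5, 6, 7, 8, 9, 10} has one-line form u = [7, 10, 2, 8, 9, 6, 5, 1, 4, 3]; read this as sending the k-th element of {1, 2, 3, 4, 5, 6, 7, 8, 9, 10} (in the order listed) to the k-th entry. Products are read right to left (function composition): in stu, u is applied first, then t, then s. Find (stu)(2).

3

Apply the permutations in order: u(2) = 10, then t(10) = 1, then s(1) = 3. So (stu)(2) = 3.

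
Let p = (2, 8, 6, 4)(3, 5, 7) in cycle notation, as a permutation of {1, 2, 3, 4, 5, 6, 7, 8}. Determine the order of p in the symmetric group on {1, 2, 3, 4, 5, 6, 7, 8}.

The disjoint cycles have lengths 4, 3, 1.
The order is lcm(4, 3) = 12.

12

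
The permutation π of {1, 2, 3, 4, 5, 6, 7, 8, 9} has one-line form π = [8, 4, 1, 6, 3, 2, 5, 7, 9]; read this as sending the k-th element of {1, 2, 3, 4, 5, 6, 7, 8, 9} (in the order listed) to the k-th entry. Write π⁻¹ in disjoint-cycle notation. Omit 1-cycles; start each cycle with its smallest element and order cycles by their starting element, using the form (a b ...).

First write π in disjoint cycles: (1 8 7 5 3)(2 4 6).
The inverse reverses every cycle; in canonical form, π⁻¹ = (1 3 5 7 8)(2 6 4).

(1 3 5 7 8)(2 6 4)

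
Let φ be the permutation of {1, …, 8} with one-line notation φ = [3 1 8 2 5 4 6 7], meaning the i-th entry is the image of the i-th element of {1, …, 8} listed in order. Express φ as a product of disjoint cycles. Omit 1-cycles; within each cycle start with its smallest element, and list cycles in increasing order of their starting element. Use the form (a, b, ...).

(1, 3, 8, 7, 6, 4, 2)

Iterating φ from 1 gives 1 → 3 → 8 → 7 → 6 → 4 → 2 → 1; that is the 7-cycle (1, 3, 8, 7, 6, 4, 2).
Repeating from the next unused element and collecting all non-trivial cycles gives (1, 3, 8, 7, 6, 4, 2).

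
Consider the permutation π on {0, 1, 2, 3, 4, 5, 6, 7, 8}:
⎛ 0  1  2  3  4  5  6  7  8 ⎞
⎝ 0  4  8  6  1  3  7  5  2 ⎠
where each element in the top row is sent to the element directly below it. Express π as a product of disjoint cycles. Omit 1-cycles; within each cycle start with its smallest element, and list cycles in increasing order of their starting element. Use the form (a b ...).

(1 4)(2 8)(3 6 7 5)

Iterating π from 1 gives 1 → 4 → 1; that is the 2-cycle (1 4).
Repeating from the next unused element and collecting all non-trivial cycles gives (1 4)(2 8)(3 6 7 5).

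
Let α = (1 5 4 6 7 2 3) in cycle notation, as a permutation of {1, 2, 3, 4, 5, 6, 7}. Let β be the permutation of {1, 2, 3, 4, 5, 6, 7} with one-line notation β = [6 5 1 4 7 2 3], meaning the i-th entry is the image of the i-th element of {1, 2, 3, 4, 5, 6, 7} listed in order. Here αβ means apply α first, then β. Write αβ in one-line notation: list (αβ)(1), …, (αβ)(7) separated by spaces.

7 1 6 2 4 3 5

(αβ)(x) = β(α(x)). Computing each image: β(α(1)) = β(5) = 7, β(α(2)) = β(3) = 1, β(α(3)) = β(1) = 6, β(α(4)) = β(6) = 2, β(α(5)) = β(4) = 4, β(α(6)) = β(7) = 3, β(α(7)) = β(2) = 5.
Hence αβ = [7 1 6 2 4 3 5].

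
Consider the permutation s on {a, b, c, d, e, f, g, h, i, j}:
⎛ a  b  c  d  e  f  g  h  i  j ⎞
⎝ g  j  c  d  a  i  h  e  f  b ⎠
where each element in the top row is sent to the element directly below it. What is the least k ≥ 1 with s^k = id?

The disjoint-cycle form of s has cycle lengths 4, 2, 2, 1, 1.
The order is lcm(4, 2, 2) = 4.

4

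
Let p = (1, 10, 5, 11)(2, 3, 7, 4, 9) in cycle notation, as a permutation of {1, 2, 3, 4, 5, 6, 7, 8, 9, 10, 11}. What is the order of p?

The disjoint cycles have lengths 5, 4, 1, 1.
The order is lcm(5, 4) = 20.

20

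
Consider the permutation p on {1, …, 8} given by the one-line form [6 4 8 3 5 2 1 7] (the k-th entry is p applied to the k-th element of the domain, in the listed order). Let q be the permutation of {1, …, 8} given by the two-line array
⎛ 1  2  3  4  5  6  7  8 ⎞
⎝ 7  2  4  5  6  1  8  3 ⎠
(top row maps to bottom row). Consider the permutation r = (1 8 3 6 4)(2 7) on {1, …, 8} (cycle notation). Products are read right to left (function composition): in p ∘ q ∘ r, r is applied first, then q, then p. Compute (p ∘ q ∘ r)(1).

Chase 1: r(1) = 8; q(8) = 3; p(3) = 8. Hence (p ∘ q ∘ r)(1) = 8.

8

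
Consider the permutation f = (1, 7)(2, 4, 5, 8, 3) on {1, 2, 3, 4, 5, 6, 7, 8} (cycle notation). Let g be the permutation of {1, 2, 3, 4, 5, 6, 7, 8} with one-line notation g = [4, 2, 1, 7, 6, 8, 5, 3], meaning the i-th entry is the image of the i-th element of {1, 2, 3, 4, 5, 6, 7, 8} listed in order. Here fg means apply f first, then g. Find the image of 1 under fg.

First apply f: f(1) = 7, then g(7) = 5. Thus (fg)(1) = 5.

5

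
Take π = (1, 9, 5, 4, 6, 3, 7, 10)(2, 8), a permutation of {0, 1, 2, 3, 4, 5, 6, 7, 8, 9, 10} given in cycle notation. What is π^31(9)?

9 lies in the 8-cycle (1, 9, 5, 4, 6, 3, 7, 10).
On an 8-cycle, π^8 is the identity, so π^31 = π^7 there (31 ≡ 7 mod 8).
Stepping 7 places around the cycle: 9 → 5 → 4 → 6 → 3 → 7 → 10 → 1.

1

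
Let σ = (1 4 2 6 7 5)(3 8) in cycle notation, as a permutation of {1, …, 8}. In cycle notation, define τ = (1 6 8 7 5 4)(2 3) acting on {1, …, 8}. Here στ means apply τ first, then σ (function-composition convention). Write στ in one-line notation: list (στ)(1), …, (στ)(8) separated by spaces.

7 8 6 4 2 3 1 5

(στ)(x) = σ(τ(x)). Computing each image: σ(τ(1)) = σ(6) = 7, σ(τ(2)) = σ(3) = 8, σ(τ(3)) = σ(2) = 6, σ(τ(4)) = σ(1) = 4, σ(τ(5)) = σ(4) = 2, σ(τ(6)) = σ(8) = 3, σ(τ(7)) = σ(5) = 1, σ(τ(8)) = σ(7) = 5.
Hence στ = [7 8 6 4 2 3 1 5].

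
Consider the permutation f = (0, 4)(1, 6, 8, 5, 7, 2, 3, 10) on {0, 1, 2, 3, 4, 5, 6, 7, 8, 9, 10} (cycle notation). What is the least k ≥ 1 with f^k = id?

The disjoint cycles have lengths 8, 2, 1.
The order is lcm(8, 2) = 8.

8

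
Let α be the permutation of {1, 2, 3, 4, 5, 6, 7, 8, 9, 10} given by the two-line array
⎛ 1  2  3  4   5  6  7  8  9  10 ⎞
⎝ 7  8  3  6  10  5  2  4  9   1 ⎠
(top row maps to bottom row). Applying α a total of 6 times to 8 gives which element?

Tracing 8 → 4 → … returns to 8 after 8 steps, so 8 lies in an 8-cycle (1 7 2 8 4 6 5 10).
Advancing 6 steps from 8: 8 → 4 → 6 → 5 → 10 → 1 → 7.

7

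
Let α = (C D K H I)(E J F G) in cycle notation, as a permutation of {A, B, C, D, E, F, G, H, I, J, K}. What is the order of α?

The disjoint cycles have lengths 5, 4, 1, 1.
The order is lcm(5, 4) = 20.

20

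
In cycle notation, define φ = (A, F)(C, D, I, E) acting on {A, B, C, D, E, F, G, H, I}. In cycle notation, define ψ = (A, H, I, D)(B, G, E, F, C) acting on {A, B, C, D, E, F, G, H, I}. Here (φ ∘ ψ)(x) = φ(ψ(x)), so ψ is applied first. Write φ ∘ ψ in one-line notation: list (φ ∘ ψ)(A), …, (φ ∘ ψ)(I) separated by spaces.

H G B F A D C E I

Chase each element through ψ then φ: A → H → H; B → G → G; C → B → B; D → A → F; E → F → A; F → C → D; G → E → C; H → I → E; I → D → I.
Collecting the images, φ ∘ ψ = [H G B F A D C E I].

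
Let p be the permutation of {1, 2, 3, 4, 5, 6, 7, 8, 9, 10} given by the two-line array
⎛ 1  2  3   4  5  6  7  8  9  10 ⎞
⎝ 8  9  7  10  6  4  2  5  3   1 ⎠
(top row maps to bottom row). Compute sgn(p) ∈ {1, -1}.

In disjoint-cycle form the cycle lengths are 6, 4.
A cycle of length ℓ contributes ℓ−1 transpositions, so p is a product of 5 + 3 = 8 transpositions — even.

1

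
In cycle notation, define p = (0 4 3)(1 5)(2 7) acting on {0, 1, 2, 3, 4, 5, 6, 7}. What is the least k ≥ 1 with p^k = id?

6

The cycle type of p is (3, 2, 2, 1).
Since disjoint cycles commute, ord(p) = lcm(3, 2, 2) = 6.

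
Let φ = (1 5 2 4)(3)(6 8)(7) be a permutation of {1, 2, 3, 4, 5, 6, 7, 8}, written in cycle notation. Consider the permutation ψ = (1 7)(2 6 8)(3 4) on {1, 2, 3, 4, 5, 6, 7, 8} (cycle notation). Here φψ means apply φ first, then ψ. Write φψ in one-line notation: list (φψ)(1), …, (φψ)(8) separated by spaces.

5 3 4 7 6 2 1 8

For each element, apply φ then ψ: 1 → 5 → 5; 2 → 4 → 3; 3 → 3 → 4; 4 → 1 → 7; 5 → 2 → 6; 6 → 8 → 2; 7 → 7 → 1; 8 → 6 → 8.
Collecting the images, φψ = [5 3 4 7 6 2 1 8].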